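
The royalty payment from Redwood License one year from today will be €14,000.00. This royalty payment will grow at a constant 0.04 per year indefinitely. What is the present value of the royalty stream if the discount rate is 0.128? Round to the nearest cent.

€159090.91

Growing perpetuity: P = D₁ / (r − g) = €14,000.0000 / (0.128 − 0.04) = €159,090.91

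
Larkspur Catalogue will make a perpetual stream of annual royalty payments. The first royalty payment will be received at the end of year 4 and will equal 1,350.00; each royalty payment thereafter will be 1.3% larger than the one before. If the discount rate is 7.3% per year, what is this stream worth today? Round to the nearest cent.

18213.08

Value at end of year 3: C₁ / (r − g) = 1,350.00 / (0.073 − 0.013) = 22,500.0000
Discount to today: PV = 22,500.0000 / (1 + 0.073)^3 = 22,500.0000 / 1.235376 = 18,213.08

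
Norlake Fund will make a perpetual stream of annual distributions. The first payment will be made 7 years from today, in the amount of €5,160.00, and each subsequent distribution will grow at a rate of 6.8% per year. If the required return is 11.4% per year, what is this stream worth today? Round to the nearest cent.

Value at end of year 6: C₁ / (r − g) = €5,160.00 / (0.114 − 0.068) = €112,173.9130
Discount to today: PV = €112,173.9130 / (1 + 0.114)^6 = €112,173.9130 / 1.911222 = €58,692.25

€58692.25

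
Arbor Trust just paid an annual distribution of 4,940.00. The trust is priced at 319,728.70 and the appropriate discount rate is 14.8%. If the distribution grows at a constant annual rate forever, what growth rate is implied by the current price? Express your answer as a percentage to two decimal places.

13.05%

P = D₀(1+g)/(r−g) ⇒ P(r−g) = D₀(1+g) ⇒ g(P+D₀) = P·r − D₀
g = (P·r − D₀)/(P + D₀) = (319,728.70×0.148 − 4,940.00) / (319,728.70 + 4,940.00) = 0.130533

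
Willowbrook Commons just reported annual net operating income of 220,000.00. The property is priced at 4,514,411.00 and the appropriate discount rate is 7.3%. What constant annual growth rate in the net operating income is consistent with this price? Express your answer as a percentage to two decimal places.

P = D₀(1+g)/(r−g) ⇒ P(r−g) = D₀(1+g) ⇒ g(P+D₀) = P·r − D₀
g = (P·r − D₀)/(P + D₀) = (4,514,411.00×0.073 − 220,000.00) / (4,514,411.00 + 220,000.00) = 0.023140

2.31%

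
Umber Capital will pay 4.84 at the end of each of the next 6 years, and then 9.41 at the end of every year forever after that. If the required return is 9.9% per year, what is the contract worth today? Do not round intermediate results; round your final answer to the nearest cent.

75.09

PV of 6-year annuity: 4.84 × [1 − (1+0.099)^−6] / 0.099 = 21.14138
Perpetuity value at year 6: 9.41 / 0.099 = 95.05051
PV of perpetuity: 95.05051 / (1+0.099)^6 = 53.94712
Total PV = 21.14138 + 53.94712 = 75.08850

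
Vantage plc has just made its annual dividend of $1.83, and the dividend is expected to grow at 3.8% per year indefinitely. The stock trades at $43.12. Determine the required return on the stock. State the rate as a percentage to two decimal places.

8.21%

D₁ = $1.83 × 1.038 = $1.8995
P = D₁/(r − g) ⇒ r = D₁/P + g = $1.8995/$43.12 + 0.038 = 0.044052 + 0.038 = 0.082052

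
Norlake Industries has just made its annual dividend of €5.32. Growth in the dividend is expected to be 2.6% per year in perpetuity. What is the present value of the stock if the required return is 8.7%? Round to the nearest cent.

D₁ = D₀ × (1 + g) = €5.32 × 1.026 = €5.4583
Growing perpetuity: P = D₁ / (r − g) = €5.4583 / (0.087 − 0.026) = €89.48

€89.48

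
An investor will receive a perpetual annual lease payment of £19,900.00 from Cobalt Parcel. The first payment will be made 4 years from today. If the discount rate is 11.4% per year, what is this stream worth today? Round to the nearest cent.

Value at end of year 3: C / r = £19,900.00 / 0.114 = £174,561.4035
Discount to today: PV = £174,561.4035 / (1 + 0.114)^3 = £174,561.4035 / 1.382470 = £126,267.81

£126267.81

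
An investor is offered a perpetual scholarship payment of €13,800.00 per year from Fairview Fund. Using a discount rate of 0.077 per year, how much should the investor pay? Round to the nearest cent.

Level perpetuity: PV = C / r = €13,800.00 / 0.077 = €179,220.78

€179220.78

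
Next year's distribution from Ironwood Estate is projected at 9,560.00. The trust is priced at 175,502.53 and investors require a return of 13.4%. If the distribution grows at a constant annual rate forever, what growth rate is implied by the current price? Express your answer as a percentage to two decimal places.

7.95%

P = D₁/(r−g) ⇒ g = r − D₁/P = 0.134 − 9,560.00/175,502.53 = 0.079528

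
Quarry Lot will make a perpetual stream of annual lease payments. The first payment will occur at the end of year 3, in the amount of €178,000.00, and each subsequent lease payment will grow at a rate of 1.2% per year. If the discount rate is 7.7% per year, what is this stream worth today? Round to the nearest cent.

€2360887.21

Value at end of year 2: C₁ / (r − g) = €178,000.00 / (0.077 − 0.012) = €2,738,461.5385
Discount to today: PV = €2,738,461.5385 / (1 + 0.077)^2 = €2,738,461.5385 / 1.159929 = €2,360,887.21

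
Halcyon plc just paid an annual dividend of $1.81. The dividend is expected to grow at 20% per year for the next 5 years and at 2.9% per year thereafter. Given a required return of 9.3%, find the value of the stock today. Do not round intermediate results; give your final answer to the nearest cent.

D_1 = 2.17200
D_2 = 2.60640
D_3 = 3.12768
D_4 = 3.75322
D_5 = 4.50386
Terminal value at year 5: TV = D_5×(1+g_2)/(r−g_2) = 4.63447/0.064 = 72.41361
P_0 = D_1/(1+r)^1 + D_2/(1+r)^2 + D_3/(1+r)^3 + D_4/(1+r)^4 + D_5/(1+r)^5 + TV/(1+r)^5
    = 1.98719 + 2.18173 + 2.39531 + 2.62980 + 2.88725 + 46.42152 = 58.50280

$58.50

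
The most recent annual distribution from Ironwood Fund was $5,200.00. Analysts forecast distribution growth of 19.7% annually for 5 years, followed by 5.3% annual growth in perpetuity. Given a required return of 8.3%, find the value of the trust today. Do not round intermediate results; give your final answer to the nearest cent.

$336507.96

D_1 = 6224.40000
D_2 = 7450.60680
D_3 = 8918.37634
D_4 = 10675.29648
D_5 = 12778.32988
Terminal value at year 5: TV = D_5×(1+g_2)/(r−g_2) = 13455.58137/0.03 = 448519.37896
P_0 = D_1/(1+r)^1 + D_2/(1+r)^2 + D_3/(1+r)^3 + D_4/(1+r)^4 + D_5/(1+r)^5 + TV/(1+r)^5
    = 5747.36842 + 6352.35457 + 7021.02347 + 7760.07858 + 8576.92895 + 301050.20620 = 336507.96019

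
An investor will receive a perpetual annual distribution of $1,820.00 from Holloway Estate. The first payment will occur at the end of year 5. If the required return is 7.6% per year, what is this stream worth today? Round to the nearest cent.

$17865.23

Value at end of year 4: C / r = $1,820.00 / 0.076 = $23,947.3684
Discount to today: PV = $23,947.3684 / (1 + 0.076)^4 = $23,947.3684 / 1.340445 = $17,865.23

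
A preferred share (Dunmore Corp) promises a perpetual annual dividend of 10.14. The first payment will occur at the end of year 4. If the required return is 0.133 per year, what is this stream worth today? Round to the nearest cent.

52.42

Value at end of year 3: C / r = 10.14 / 0.133 = 76.2406
Discount to today: PV = 76.2406 / (1 + 0.133)^3 = 76.2406 / 1.454420 = 52.42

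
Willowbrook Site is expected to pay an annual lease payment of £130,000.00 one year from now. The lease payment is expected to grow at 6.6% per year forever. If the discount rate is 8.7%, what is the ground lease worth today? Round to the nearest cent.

Growing perpetuity: P = D₁ / (r − g) = £130,000.0000 / (0.087 − 0.066) = £6,190,476.19

£6190476.19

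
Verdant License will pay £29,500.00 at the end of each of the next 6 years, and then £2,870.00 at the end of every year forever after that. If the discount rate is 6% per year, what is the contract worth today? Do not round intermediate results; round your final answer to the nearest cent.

£178781.68

PV of 6-year annuity: £29,500.00 × [1 − (1+0.06)^−6] / 0.06 = 145061.06762
Perpetuity value at year 6: £2,870.00 / 0.06 = 47833.33333
PV of perpetuity: 47833.33333 / (1+0.06)^6 = 33720.61252
Total PV = 145061.06762 + 33720.61252 = 178781.68013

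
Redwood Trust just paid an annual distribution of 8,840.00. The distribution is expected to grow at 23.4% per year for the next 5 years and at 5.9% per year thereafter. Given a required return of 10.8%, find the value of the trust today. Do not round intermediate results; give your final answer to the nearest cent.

389132.12

D_1 = 10908.56000
D_2 = 13461.16304
D_3 = 16611.07519
D_4 = 20498.06679
D_5 = 25294.61441
Terminal value at year 5: TV = D_5×(1+g_2)/(r−g_2) = 26786.99666/0.049 = 546673.40132
P_0 = D_1/(1+r)^1 + D_2/(1+r)^2 + D_3/(1+r)^3 + D_4/(1+r)^4 + D_5/(1+r)^5 + TV/(1+r)^5
    = 9845.27076 + 10964.85931 + 12211.76569 + 13600.46829 + 15147.09194 + 327362.66052 = 389132.11651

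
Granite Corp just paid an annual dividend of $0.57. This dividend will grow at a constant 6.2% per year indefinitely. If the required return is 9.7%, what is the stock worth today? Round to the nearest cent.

D₁ = D₀ × (1 + g) = $0.57 × 1.062 = $0.6053
Growing perpetuity: P = D₁ / (r − g) = $0.6053 / (0.097 − 0.062) = $17.30

$17.30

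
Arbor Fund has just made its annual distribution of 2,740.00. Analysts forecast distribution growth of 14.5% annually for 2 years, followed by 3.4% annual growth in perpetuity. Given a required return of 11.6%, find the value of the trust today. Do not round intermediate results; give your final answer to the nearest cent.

D_1 = 3137.30000
D_2 = 3592.20850
Terminal value at year 2: TV = D_2×(1+g_2)/(r−g_2) = 3714.34359/0.082 = 45296.87304
P_0 = D_1/(1+r)^1 + D_2/(1+r)^2 + TV/(1+r)^2
    = 2811.20072 + 2884.25163 + 36369.70960 = 42065.16195

42065.16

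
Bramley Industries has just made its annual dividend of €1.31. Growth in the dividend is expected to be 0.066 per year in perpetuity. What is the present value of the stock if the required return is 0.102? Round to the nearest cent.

€38.79

D₁ = D₀ × (1 + g) = €1.31 × 1.066 = €1.3965
Growing perpetuity: P = D₁ / (r − g) = €1.3965 / (0.102 − 0.066) = €38.79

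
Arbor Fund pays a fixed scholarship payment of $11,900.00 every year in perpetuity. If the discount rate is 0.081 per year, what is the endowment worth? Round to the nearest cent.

$146913.58

Level perpetuity: PV = C / r = $11,900.00 / 0.081 = $146,913.58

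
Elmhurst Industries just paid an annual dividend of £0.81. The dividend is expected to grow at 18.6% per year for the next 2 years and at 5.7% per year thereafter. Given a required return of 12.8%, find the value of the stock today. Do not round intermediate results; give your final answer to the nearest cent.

D_1 = 0.96066
D_2 = 1.13934
Terminal value at year 2: TV = D_2×(1+g_2)/(r−g_2) = 1.20429/0.071 = 16.96176
P_0 = D_1/(1+r)^1 + D_2/(1+r)^2 + TV/(1+r)^2
    = 0.85165 + 0.89544 + 13.33070 = 15.07778

£15.08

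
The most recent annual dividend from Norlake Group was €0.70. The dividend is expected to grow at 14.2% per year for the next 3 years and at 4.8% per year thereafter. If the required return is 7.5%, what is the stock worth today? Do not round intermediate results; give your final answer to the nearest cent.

€34.95

D_1 = 0.79940
D_2 = 0.91291
D_3 = 1.04255
Terminal value at year 3: TV = D_3×(1+g_2)/(r−g_2) = 1.09259/0.027 = 40.46633
P_0 = D_1/(1+r)^1 + D_2/(1+r)^2 + D_3/(1+r)^3 + TV/(1+r)^3
    = 0.74363 + 0.78997 + 0.83921 + 32.57380 = 34.94662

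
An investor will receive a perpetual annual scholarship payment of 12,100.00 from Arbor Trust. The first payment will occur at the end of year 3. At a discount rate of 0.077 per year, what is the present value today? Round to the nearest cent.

Value at end of year 2: C / r = 12,100.00 / 0.077 = 157,142.8571
Discount to today: PV = 157,142.8571 / (1 + 0.077)^2 = 157,142.8571 / 1.159929 = 135,476.27

135476.27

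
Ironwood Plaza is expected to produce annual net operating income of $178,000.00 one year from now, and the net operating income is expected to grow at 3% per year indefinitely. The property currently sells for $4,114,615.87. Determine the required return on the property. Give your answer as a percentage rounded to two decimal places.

P = D₁/(r − g) ⇒ r = D₁/P + g = $178,000.0000/$4,114,615.87 + 0.03 = 0.043260 + 0.03 = 0.073260

7.33%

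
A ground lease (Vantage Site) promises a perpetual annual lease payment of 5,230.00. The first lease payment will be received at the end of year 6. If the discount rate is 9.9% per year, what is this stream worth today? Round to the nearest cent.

Value at end of year 5: C / r = 5,230.00 / 0.099 = 52,828.2828
Discount to today: PV = 52,828.2828 / (1 + 0.099)^5 = 52,828.2828 / 1.603203 = 32,951.72

32951.72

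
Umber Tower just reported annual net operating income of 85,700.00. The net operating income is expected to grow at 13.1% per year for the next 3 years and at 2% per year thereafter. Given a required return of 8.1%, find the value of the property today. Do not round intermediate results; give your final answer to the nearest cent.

1922826.84

D_1 = 96926.70000
D_2 = 109624.09770
D_3 = 123984.85450
Terminal value at year 3: TV = D_3×(1+g_2)/(r−g_2) = 126464.55159/0.061 = 2073189.37031
P_0 = D_1/(1+r)^1 + D_2/(1+r)^2 + D_3/(1+r)^3 + TV/(1+r)^3
    = 89663.92229 + 93811.18975 + 98150.28270 + 1641201.44848 = 1922826.84322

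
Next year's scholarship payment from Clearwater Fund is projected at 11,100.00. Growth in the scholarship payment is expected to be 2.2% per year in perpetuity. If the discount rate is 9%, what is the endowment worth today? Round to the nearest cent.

Growing perpetuity: P = D₁ / (r − g) = 11,100.0000 / (0.09 − 0.022) = 163,235.29

163235.29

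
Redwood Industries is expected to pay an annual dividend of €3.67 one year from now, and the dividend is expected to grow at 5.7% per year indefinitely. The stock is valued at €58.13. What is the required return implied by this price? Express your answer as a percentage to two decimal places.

12.01%

P = D₁/(r − g) ⇒ r = D₁/P + g = €3.6700/€58.13 + 0.057 = 0.063134 + 0.057 = 0.120134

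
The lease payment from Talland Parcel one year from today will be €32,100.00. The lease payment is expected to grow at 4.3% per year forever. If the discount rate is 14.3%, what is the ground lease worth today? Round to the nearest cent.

Growing perpetuity: P = D₁ / (r − g) = €32,100.0000 / (0.143 − 0.043) = €321,000.00

€321000.00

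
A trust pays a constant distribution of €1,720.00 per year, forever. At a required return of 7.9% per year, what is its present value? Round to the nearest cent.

Level perpetuity: PV = C / r = €1,720.00 / 0.079 = €21,772.15

€21772.15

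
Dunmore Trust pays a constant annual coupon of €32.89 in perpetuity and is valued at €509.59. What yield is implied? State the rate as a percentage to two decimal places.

6.45%

P = C/r ⇒ r = C/P = €32.89/€509.59 = 0.064542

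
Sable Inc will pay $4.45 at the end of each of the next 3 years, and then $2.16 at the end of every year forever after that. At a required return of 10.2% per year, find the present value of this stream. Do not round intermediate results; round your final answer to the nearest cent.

PV of 3-year annuity: $4.45 × [1 − (1+0.102)^−3] / 0.102 = 11.02764
Perpetuity value at year 3: $2.16 / 0.102 = 21.17647
PV of perpetuity: 21.17647 / (1+0.102)^3 = 15.82373
Total PV = 11.02764 + 15.82373 = 26.85137

$26.85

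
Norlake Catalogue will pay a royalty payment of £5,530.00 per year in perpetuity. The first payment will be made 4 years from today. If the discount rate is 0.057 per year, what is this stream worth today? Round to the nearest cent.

£82153.36

Value at end of year 3: C / r = £5,530.00 / 0.057 = £97,017.5439
Discount to today: PV = £97,017.5439 / (1 + 0.057)^3 = £97,017.5439 / 1.180932 = £82,153.36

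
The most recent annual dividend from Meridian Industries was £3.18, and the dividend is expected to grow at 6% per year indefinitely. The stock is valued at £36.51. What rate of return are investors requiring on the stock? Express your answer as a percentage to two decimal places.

15.23%

D₁ = £3.18 × 1.06 = £3.3708
P = D₁/(r − g) ⇒ r = D₁/P + g = £3.3708/£36.51 + 0.06 = 0.092325 + 0.06 = 0.152325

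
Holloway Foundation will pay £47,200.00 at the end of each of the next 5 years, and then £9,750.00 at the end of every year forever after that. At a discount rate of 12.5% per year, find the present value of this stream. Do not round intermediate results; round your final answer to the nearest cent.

£211343.28

PV of 5-year annuity: £47,200.00 × [1 − (1+0.125)^−5] / 0.125 = 168058.82572
Perpetuity value at year 5: £9,750.00 / 0.125 = 78000.00000
PV of perpetuity: 78000.00000 / (1+0.125)^5 = 43284.45867
Total PV = 168058.82572 + 43284.45867 = 211343.28439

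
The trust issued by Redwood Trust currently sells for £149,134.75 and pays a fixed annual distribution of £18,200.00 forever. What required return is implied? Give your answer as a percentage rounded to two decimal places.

P = C/r ⇒ r = C/P = £18,200.00/£149,134.75 = 0.122037

12.20%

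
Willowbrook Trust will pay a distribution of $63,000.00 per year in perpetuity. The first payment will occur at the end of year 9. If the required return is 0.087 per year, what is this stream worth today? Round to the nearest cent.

$371522.35

Value at end of year 8: C / r = $63,000.00 / 0.087 = $724,137.9310
Discount to today: PV = $724,137.9310 / (1 + 0.087)^8 = $724,137.9310 / 1.949110 = $371,522.35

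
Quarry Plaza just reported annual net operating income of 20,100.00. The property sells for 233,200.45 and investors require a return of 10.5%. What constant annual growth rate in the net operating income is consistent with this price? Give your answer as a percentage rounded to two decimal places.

1.73%

P = D₀(1+g)/(r−g) ⇒ P(r−g) = D₀(1+g) ⇒ g(P+D₀) = P·r − D₀
g = (P·r − D₀)/(P + D₀) = (233,200.45×0.105 − 20,100.00) / (233,200.45 + 20,100.00) = 0.017316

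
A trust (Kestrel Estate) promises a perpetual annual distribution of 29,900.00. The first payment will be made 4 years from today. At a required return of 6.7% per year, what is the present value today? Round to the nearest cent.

Value at end of year 3: C / r = 29,900.00 / 0.067 = 446,268.6567
Discount to today: PV = 446,268.6567 / (1 + 0.067)^3 = 446,268.6567 / 1.214768 = 367,369.53

367369.53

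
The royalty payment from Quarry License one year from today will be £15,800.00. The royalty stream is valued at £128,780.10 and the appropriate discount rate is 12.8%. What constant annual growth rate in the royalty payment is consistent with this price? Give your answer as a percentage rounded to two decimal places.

P = D₁/(r−g) ⇒ g = r − D₁/P = 0.128 − £15,800.00/£128,780.10 = 0.005310

0.53%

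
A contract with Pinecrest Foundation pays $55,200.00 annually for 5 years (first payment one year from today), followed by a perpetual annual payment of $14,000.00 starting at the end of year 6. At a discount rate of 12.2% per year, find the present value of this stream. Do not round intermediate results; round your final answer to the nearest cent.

$262537.97

PV of 5-year annuity: $55,200.00 × [1 − (1+0.122)^−5] / 0.122 = 198001.68838
Perpetuity value at year 5: $14,000.00 / 0.122 = 114754.09836
PV of perpetuity: 114754.09836 / (1+0.122)^5 = 64536.27884
Total PV = 198001.68838 + 64536.27884 = 262537.96723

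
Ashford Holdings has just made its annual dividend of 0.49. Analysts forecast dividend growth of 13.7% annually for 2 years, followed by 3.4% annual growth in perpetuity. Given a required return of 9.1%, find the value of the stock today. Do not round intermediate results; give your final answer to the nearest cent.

10.70

D_1 = 0.55713
D_2 = 0.63346
Terminal value at year 2: TV = D_2×(1+g_2)/(r−g_2) = 0.65499/0.057 = 11.49113
P_0 = D_1/(1+r)^1 + D_2/(1+r)^2 + TV/(1+r)^2
    = 0.51066 + 0.53219 + 9.65413 = 10.69698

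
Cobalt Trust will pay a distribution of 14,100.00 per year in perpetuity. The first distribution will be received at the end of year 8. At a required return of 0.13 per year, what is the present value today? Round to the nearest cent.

Value at end of year 7: C / r = 14,100.00 / 0.13 = 108,461.5385
Discount to today: PV = 108,461.5385 / (1 + 0.13)^7 = 108,461.5385 / 2.352605 = 46,102.73

46102.73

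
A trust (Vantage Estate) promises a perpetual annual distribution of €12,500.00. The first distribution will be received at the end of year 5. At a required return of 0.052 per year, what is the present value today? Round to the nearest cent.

€196265.38

Value at end of year 4: C / r = €12,500.00 / 0.052 = €240,384.6154
Discount to today: PV = €240,384.6154 / (1 + 0.052)^4 = €240,384.6154 / 1.224794 = €196,265.38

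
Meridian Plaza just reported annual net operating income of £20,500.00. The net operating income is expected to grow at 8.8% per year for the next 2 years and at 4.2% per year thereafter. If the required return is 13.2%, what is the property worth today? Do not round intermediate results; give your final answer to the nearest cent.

D_1 = 22304.00000
D_2 = 24266.75200
Terminal value at year 2: TV = D_2×(1+g_2)/(r−g_2) = 25285.95558/0.09 = 280955.06204
P_0 = D_1/(1+r)^1 + D_2/(1+r)^2 + TV/(1+r)^2
    = 19703.18021 + 18937.33222 + 219252.22412 = 257892.73655

£257892.74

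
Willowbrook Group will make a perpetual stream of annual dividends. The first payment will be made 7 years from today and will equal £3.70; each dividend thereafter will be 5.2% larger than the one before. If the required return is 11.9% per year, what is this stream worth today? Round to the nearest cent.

£28.13

Value at end of year 6: C₁ / (r − g) = £3.70 / (0.119 − 0.052) = £55.2239
Discount to today: PV = £55.2239 / (1 + 0.119)^6 = £55.2239 / 1.963272 = £28.13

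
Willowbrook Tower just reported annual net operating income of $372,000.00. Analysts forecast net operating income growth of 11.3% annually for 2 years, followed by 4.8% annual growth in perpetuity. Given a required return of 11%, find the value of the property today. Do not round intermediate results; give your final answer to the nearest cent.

$7069054.05

D_1 = 414036.00000
D_2 = 460822.06800
Terminal value at year 2: TV = D_2×(1+g_2)/(r−g_2) = 482941.52726/0.062 = 7789379.47200
P_0 = D_1/(1+r)^1 + D_2/(1+r)^2 + TV/(1+r)^2
    = 373005.40541 + 374013.52812 + 6322035.12053 = 7069054.05405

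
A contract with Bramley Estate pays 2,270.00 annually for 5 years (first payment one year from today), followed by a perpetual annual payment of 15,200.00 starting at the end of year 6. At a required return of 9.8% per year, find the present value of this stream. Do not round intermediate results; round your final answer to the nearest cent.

PV of 5-year annuity: 2,270.00 × [1 − (1+0.098)^−5] / 0.098 = 8649.23315
Perpetuity value at year 5: 15,200.00 / 0.098 = 155102.04082
PV of perpetuity: 155102.04082 / (1+0.098)^5 = 97186.47082
Total PV = 8649.23315 + 97186.47082 = 105835.70397

105835.70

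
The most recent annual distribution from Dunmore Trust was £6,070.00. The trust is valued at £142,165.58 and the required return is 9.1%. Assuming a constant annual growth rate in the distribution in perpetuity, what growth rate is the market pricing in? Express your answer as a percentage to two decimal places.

P = D₀(1+g)/(r−g) ⇒ P(r−g) = D₀(1+g) ⇒ g(P+D₀) = P·r − D₀
g = (P·r − D₀)/(P + D₀) = (£142,165.58×0.091 − £6,070.00) / (£142,165.58 + £6,070.00) = 0.046325

4.63%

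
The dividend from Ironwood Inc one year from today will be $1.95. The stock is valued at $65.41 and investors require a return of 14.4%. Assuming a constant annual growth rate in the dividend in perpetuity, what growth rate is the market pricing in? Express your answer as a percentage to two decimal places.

11.42%

P = D₁/(r−g) ⇒ g = r − D₁/P = 0.144 − $1.95/$65.41 = 0.114188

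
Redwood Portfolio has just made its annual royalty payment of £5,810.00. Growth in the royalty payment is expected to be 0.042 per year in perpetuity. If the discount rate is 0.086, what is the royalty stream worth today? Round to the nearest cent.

£137591.36

D₁ = D₀ × (1 + g) = £5,810.00 × 1.042 = £6,054.0200
Growing perpetuity: P = D₁ / (r − g) = £6,054.0200 / (0.086 − 0.042) = £137,591.36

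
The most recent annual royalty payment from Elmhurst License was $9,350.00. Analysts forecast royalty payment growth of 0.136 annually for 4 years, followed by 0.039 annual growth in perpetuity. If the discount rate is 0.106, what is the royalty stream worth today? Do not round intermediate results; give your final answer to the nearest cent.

D_1 = 10621.60000
D_2 = 12066.13760
D_3 = 13707.13231
D_4 = 15571.30231
Terminal value at year 4: TV = D_4×(1+g_2)/(r−g_2) = 16178.58310/0.067 = 241471.38953
P_0 = D_1/(1+r)^1 + D_2/(1+r)^2 + D_3/(1+r)^3 + D_4/(1+r)^4 + TV/(1+r)^4
    = 9603.61664 + 9864.11257 + 10131.67439 + 10406.49377 + 161378.31381 = 201384.21117

$201384.21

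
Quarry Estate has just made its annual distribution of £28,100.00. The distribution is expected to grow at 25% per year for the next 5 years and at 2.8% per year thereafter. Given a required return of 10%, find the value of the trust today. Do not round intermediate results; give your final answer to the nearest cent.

D_1 = 35125.00000
D_2 = 43906.25000
D_3 = 54882.81250
D_4 = 68603.51562
D_5 = 85754.39453
Terminal value at year 5: TV = D_5×(1+g_2)/(r−g_2) = 88155.51758/0.072 = 1224382.18859
P_0 = D_1/(1+r)^1 + D_2/(1+r)^2 + D_3/(1+r)^3 + D_4/(1+r)^4 + D_5/(1+r)^5 + TV/(1+r)^5
    = 31931.81818 + 36286.15702 + 41234.26935 + 46857.12426 + 53246.73211 + 760245.00847 = 969801.10939

£969801.11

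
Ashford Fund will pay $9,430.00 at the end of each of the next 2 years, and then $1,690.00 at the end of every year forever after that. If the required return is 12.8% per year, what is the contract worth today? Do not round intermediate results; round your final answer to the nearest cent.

PV of 2-year annuity: $9,430.00 × [1 − (1+0.128)^−2] / 0.128 = 15771.21372
Perpetuity value at year 2: $1,690.00 / 0.128 = 13203.12500
PV of perpetuity: 13203.12500 / (1+0.128)^2 = 10376.68267
Total PV = 15771.21372 + 10376.68267 = 26147.89639

$26147.90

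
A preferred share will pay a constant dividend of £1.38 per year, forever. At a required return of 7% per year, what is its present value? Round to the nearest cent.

Level perpetuity: PV = C / r = £1.38 / 0.07 = £19.71

£19.71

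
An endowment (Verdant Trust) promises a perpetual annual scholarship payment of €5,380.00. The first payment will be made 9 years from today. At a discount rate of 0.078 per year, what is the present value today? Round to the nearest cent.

€37821.40

Value at end of year 8: C / r = €5,380.00 / 0.078 = €68,974.3590
Discount to today: PV = €68,974.3590 / (1 + 0.078)^8 = €68,974.3590 / 1.823686 = €37,821.40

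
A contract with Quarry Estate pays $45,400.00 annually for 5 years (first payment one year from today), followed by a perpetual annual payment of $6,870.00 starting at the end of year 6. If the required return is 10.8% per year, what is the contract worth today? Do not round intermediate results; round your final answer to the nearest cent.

$206733.38

PV of 5-year annuity: $45,400.00 × [1 − (1+0.108)^−5] / 0.108 = 168641.34438
Perpetuity value at year 5: $6,870.00 / 0.108 = 63611.11111
PV of perpetuity: 63611.11111 / (1+0.108)^5 = 38092.03543
Total PV = 168641.34438 + 38092.03543 = 206733.37981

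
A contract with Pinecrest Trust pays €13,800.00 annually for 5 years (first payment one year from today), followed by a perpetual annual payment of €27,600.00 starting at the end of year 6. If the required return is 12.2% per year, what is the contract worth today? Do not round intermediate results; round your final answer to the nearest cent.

PV of 5-year annuity: €13,800.00 × [1 − (1+0.122)^−5] / 0.122 = 49500.42210
Perpetuity value at year 5: €27,600.00 / 0.122 = 226229.50820
PV of perpetuity: 226229.50820 / (1+0.122)^5 = 127228.66400
Total PV = 49500.42210 + 127228.66400 = 176729.08610

€176729.09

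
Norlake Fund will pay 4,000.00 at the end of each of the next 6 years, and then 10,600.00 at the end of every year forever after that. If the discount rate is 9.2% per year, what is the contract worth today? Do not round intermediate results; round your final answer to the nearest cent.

PV of 6-year annuity: 4,000.00 × [1 − (1+0.092)^−6] / 0.092 = 17837.17968
Perpetuity value at year 6: 10,600.00 / 0.092 = 115217.39130
PV of perpetuity: 115217.39130 / (1+0.092)^6 = 67948.86514
Total PV = 17837.17968 + 67948.86514 = 85786.04483

85786.04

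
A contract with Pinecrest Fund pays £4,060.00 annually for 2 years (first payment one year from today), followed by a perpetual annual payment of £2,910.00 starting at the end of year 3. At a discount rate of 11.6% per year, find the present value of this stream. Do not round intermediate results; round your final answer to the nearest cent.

£27040.03

PV of 2-year annuity: £4,060.00 × [1 − (1+0.116)^−2] / 0.116 = 6897.84304
Perpetuity value at year 2: £2,910.00 / 0.116 = 25086.20690
PV of perpetuity: 25086.20690 / (1+0.116)^2 = 20142.18639
Total PV = 6897.84304 + 20142.18639 = 27040.02943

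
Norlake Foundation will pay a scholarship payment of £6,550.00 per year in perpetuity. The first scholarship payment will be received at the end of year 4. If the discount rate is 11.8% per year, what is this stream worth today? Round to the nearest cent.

Value at end of year 3: C / r = £6,550.00 / 0.118 = £55,508.4746
Discount to today: PV = £55,508.4746 / (1 + 0.118)^3 = £55,508.4746 / 1.397415 = £39,722.25

£39722.25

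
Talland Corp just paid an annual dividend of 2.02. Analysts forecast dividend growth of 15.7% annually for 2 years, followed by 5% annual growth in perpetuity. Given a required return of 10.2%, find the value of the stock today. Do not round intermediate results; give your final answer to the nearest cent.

D_1 = 2.33714
D_2 = 2.70407
Terminal value at year 2: TV = D_2×(1+g_2)/(r−g_2) = 2.83927/0.052 = 54.60143
P_0 = D_1/(1+r)^1 + D_2/(1+r)^2 + TV/(1+r)^2
    = 2.12082 + 2.22667 + 44.96151 = 49.30899

49.31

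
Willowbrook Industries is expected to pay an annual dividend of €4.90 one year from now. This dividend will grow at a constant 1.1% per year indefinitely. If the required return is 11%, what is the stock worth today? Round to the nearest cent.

€49.49

Growing perpetuity: P = D₁ / (r − g) = €4.9000 / (0.11 − 0.011) = €49.49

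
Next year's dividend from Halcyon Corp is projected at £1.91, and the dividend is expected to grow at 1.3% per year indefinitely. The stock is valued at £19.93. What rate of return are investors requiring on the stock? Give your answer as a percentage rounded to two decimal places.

10.88%

P = D₁/(r − g) ⇒ r = D₁/P + g = £1.9100/£19.93 + 0.013 = 0.095835 + 0.013 = 0.108835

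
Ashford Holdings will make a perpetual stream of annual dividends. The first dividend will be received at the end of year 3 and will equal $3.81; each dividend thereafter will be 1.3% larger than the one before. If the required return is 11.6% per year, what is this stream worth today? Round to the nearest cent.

$29.70

Value at end of year 2: C₁ / (r − g) = $3.81 / (0.116 − 0.013) = $36.9903
Discount to today: PV = $36.9903 / (1 + 0.116)^2 = $36.9903 / 1.245456 = $29.70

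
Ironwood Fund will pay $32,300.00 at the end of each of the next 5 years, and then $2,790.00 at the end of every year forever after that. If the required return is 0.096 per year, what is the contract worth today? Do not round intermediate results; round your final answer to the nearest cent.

PV of 5-year annuity: $32,300.00 × [1 − (1+0.096)^−5] / 0.096 = 123703.94901
Perpetuity value at year 5: $2,790.00 / 0.096 = 29062.50000
PV of perpetuity: 29062.50000 / (1+0.096)^5 = 18377.23629
Total PV = 123703.94901 + 18377.23629 = 142081.18530

$142081.19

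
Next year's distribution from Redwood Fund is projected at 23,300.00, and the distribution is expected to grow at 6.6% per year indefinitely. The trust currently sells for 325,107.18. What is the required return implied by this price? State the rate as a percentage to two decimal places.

P = D₁/(r − g) ⇒ r = D₁/P + g = 23,300.0000/325,107.18 + 0.066 = 0.071669 + 0.066 = 0.137669

13.77%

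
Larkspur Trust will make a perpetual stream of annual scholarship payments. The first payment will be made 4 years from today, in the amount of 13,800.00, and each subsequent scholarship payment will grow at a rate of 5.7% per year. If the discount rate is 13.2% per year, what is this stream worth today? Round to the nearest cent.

126846.52

Value at end of year 3: C₁ / (r − g) = 13,800.00 / (0.132 − 0.057) = 184,000.0000
Discount to today: PV = 184,000.0000 / (1 + 0.132)^3 = 184,000.0000 / 1.450572 = 126,846.52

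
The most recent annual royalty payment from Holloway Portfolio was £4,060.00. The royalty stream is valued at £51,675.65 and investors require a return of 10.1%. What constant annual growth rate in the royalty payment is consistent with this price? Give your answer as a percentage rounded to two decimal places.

2.08%

P = D₀(1+g)/(r−g) ⇒ P(r−g) = D₀(1+g) ⇒ g(P+D₀) = P·r − D₀
g = (P·r − D₀)/(P + D₀) = (£51,675.65×0.101 − £4,060.00) / (£51,675.65 + £4,060.00) = 0.020799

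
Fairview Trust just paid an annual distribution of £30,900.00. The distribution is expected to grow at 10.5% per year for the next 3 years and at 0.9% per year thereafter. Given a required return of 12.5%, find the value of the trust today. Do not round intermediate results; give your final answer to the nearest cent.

D_1 = 34144.50000
D_2 = 37729.67250
D_3 = 41691.28811
Terminal value at year 3: TV = D_3×(1+g_2)/(r−g_2) = 42066.50971/0.116 = 362642.32505
P_0 = D_1/(1+r)^1 + D_2/(1+r)^2 + D_3/(1+r)^3 + TV/(1+r)^3
    = 30350.66667 + 29811.09926 + 29281.12416 + 254695.29551 = 344138.18559

£344138.19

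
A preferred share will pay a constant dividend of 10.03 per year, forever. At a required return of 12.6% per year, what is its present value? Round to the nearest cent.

79.60

Level perpetuity: PV = C / r = 10.03 / 0.126 = 79.60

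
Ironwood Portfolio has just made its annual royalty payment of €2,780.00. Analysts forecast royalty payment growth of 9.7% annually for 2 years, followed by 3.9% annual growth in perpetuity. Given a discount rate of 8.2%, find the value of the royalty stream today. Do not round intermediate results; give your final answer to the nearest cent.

D_1 = 3049.66000
D_2 = 3345.47702
Terminal value at year 2: TV = D_2×(1+g_2)/(r−g_2) = 3475.95062/0.043 = 80836.06102
P_0 = D_1/(1+r)^1 + D_2/(1+r)^2 + TV/(1+r)^2
    = 2818.53974 + 2857.61377 + 69047.92335 = 74724.07686

€74724.08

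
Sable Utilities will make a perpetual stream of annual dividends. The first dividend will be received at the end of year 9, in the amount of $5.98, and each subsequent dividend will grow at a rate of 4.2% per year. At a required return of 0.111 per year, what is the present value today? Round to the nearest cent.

$37.34

Value at end of year 8: C₁ / (r − g) = $5.98 / (0.111 − 0.042) = $86.6667
Discount to today: PV = $86.6667 / (1 + 0.111)^8 = $86.6667 / 2.321200 = $37.34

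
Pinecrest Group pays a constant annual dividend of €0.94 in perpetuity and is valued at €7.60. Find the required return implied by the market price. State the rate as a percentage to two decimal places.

12.37%

P = C/r ⇒ r = C/P = €0.94/€7.60 = 0.123684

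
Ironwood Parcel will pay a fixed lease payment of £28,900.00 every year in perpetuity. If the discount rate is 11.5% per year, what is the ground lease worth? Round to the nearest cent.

Level perpetuity: PV = C / r = £28,900.00 / 0.115 = £251,304.35

£251304.35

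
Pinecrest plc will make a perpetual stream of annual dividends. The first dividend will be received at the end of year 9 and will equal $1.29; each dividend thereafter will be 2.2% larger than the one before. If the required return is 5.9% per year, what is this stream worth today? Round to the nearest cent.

Value at end of year 8: C₁ / (r − g) = $1.29 / (0.059 − 0.022) = $34.8649
Discount to today: PV = $34.8649 / (1 + 0.059)^8 = $34.8649 / 1.581859 = $22.04

$22.04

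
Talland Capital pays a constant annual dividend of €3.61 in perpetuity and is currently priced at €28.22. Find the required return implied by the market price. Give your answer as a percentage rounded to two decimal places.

12.79%

P = C/r ⇒ r = C/P = €3.61/€28.22 = 0.127923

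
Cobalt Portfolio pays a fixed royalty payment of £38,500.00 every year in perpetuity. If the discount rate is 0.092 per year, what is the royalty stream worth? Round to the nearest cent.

£418478.26

Level perpetuity: PV = C / r = £38,500.00 / 0.092 = £418,478.26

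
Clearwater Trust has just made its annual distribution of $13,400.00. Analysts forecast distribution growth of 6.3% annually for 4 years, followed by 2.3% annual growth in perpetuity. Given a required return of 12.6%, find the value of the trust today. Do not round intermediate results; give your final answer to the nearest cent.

$152222.15

D_1 = 14244.20000
D_2 = 15141.58460
D_3 = 16095.50443
D_4 = 17109.52121
Terminal value at year 4: TV = D_4×(1+g_2)/(r−g_2) = 17503.04020/0.103 = 169932.42909
P_0 = D_1/(1+r)^1 + D_2/(1+r)^2 + D_3/(1+r)^3 + D_4/(1+r)^4 + TV/(1+r)^4
    = 12650.26643 + 11942.48065 + 11274.29568 + 10643.49583 + 105711.61394 = 152222.15253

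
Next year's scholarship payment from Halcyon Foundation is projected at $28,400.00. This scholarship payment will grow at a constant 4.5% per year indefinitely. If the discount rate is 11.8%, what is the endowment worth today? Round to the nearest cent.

$389041.10

Growing perpetuity: P = D₁ / (r − g) = $28,400.0000 / (0.118 − 0.045) = $389,041.10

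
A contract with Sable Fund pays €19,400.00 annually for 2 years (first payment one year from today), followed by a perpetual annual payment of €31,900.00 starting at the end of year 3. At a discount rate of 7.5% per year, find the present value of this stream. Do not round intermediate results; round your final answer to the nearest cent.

€402888.77

PV of 2-year annuity: €19,400.00 × [1 − (1+0.075)^−2] / 0.075 = 34833.96431
Perpetuity value at year 2: €31,900.00 / 0.075 = 425333.33333
PV of perpetuity: 425333.33333 / (1+0.075)^2 = 368054.80440
Total PV = 34833.96431 + 368054.80440 = 402888.76870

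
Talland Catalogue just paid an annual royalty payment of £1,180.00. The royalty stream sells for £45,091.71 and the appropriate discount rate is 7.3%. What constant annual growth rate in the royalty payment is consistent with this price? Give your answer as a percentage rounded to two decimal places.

4.56%

P = D₀(1+g)/(r−g) ⇒ P(r−g) = D₀(1+g) ⇒ g(P+D₀) = P·r − D₀
g = (P·r − D₀)/(P + D₀) = (£45,091.71×0.073 − £1,180.00) / (£45,091.71 + £1,180.00) = 0.045637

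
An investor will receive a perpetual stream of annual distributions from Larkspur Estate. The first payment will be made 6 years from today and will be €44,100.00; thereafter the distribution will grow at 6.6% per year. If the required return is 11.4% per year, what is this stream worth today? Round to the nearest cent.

€535514.70

Value at end of year 5: C₁ / (r − g) = €44,100.00 / (0.114 − 0.066) = €918,750.0000
Discount to today: PV = €918,750.0000 / (1 + 0.114)^5 = €918,750.0000 / 1.715639 = €535,514.70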